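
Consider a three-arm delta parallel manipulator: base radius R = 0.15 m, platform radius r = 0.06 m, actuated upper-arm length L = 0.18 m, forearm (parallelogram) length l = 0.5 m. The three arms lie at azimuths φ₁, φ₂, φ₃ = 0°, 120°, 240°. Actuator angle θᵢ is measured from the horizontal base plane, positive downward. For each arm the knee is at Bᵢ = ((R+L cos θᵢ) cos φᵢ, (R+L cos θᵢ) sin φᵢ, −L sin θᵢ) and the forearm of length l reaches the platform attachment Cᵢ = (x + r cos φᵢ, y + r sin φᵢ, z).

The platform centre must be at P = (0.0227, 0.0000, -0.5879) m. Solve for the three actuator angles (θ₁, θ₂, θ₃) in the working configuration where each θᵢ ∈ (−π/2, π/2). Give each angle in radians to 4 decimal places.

θ₁ = 0.7856, θ₂ = 0.8727, θ₃ = 0.8727

arm 1 (φ=0.0°): x'=0.0227, y'=0.0000
  A=0.0673, B=-0.5879, C=(l²−L²−A²−y'²−z²)/(2L)=-0.3682
  θ1 = atan2(B,A) + arccos(C/0.5917) = 0.7856
rotate P by −φ2: (-0.0113, -0.0197, -0.5879)
  A=0.1013, B=-0.5879, C=(l²−L²−A²−y'²−z²)/(2L)=-0.3852
  √(A²+B²)=0.5966;  θ2 = -1.4001+2.2728 ≈ 0.8727
rotate P by −φ3: (-0.0114, 0.0197, -0.5879)
  A cos θ + B sin θ = C:  0.1014·cos θ + -0.5879·sin θ = -0.3852
  θ3 = atan2(B,A) + arccos(C/0.5966) = 0.8727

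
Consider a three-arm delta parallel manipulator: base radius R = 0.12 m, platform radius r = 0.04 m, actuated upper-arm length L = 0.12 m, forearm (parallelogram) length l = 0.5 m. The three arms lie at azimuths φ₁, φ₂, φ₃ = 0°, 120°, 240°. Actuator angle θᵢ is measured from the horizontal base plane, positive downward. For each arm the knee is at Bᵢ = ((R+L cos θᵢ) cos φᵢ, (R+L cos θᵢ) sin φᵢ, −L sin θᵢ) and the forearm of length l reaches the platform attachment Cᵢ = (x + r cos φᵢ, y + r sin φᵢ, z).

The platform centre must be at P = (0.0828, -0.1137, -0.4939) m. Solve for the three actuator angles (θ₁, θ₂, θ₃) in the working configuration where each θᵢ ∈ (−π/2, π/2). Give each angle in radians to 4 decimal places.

φ1=0.0° → target in arm frame (0.0828, -0.1137)
  A=-0.0028, B=-0.4939, C=(l²−L²−A²−y'²−z²)/(2L)=-0.0886
  γ=atan2(-0.4939,-0.0028)=-1.5765;  ψ=arccos(-0.1795)=1.7512;  θ1=γ+ψ≈0.1748
arm 2 (φ=120.0°): x'=-0.1399, y'=-0.0149
  e−x'=0.2199;  (l²−L²−(e−x')²−y'²−z²)/2L = -0.2371
  γ=atan2(-0.4939,0.2199)=-1.1520;  ψ=arccos(-0.4385)=2.0248;  θ2=γ+ψ≈0.8728
φ3=240.0° → target in arm frame (0.0571, 0.1286)
  A cos θ + B sin θ = C:  0.0229·cos θ + -0.4939·sin θ = -0.1058
  θ3 = atan2(B,A) + arccos(C/0.4944) = 0.2620

θ₁ = 0.1748, θ₂ = 0.8728, θ₃ = 0.2620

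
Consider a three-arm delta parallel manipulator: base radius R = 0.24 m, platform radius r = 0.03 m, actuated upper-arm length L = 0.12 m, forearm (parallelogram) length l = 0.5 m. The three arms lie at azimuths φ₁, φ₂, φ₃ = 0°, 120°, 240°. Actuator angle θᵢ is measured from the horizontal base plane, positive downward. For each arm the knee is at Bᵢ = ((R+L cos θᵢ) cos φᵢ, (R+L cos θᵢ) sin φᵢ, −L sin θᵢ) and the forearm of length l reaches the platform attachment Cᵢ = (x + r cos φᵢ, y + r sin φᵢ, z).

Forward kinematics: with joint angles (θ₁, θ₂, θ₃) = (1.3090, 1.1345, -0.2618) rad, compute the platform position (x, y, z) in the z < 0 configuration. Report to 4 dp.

arm 1 at φ=0.0°: e+L cos θ1 = 0.2411;  centre 1 = (0.2411, 0.0000, -0.1159)
centre 2 = (0.2607·cos120.0°, 0.2607·sin120.0°, -0.1088) = (-0.1304, 0.2258, -0.1088)
centre 3 = (0.3259·cos240.0°, 0.3259·sin240.0°, 0.0311) = (-0.1630, -0.2822, 0.0311)
|centre ₂|²−|centre ₁|² = 0.0083;  |centre ₃|²−|centre ₁|² = 0.0356
[-0.7428 0.4516 0.0143]·P = 0.0083;  [-0.8080 -0.5645 0.2939]·P = 0.0356
det = 0.7842;  x = -0.0265+0.1796z,  y = -0.0253+0.2637z
sphere 1 gives Az²+Bz+C=0 with A=1.1018, B=0.1224, C=-0.1644;  B²−4AC=0.7393;  roots -0.4458, 0.3346;  negative root z = -0.4458
x = -0.1065, y = -0.1428

(-0.1065, -0.1428, -0.4458)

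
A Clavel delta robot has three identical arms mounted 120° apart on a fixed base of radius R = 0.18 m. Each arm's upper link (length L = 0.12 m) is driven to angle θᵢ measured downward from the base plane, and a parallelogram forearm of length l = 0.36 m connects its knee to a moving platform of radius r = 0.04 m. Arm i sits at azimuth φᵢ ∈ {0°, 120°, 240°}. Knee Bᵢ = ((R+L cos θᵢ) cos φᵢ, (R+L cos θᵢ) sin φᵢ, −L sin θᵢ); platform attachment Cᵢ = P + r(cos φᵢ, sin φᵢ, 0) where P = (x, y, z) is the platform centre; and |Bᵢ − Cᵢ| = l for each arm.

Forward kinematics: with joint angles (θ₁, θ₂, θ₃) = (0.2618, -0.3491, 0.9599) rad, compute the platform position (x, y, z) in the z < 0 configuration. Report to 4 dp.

S1 = (0.2559·cos0.0°, 0.2559·sin0.0°, -0.0311) = (0.2559, 0.0000, -0.0311)
S2 = (0.2528·cos120.0°, 0.2528·sin120.0°, 0.0410) = (-0.1264, 0.2189, 0.0410)
φ3=240.0°: virtual centre (-0.1044, -0.1809, -0.0983), radius l
subtract pairs → two planes through P
plane₁₂: -0.7646x+0.4378y+0.1442z = -0.0009
Cramer: x(z) = 0.0103-0.0113z;  y(z) = 0.0160-0.3492z
quadratic in z: (1.1221)z²+(0.0565)z+(-0.0680)=0, √Δ=0.5555 → z ∈ {-0.2727, 0.2224}; z = -0.2727 (taking z<0)
x = 0.0134, y = 0.1112

(0.0134, 0.1112, -0.2727)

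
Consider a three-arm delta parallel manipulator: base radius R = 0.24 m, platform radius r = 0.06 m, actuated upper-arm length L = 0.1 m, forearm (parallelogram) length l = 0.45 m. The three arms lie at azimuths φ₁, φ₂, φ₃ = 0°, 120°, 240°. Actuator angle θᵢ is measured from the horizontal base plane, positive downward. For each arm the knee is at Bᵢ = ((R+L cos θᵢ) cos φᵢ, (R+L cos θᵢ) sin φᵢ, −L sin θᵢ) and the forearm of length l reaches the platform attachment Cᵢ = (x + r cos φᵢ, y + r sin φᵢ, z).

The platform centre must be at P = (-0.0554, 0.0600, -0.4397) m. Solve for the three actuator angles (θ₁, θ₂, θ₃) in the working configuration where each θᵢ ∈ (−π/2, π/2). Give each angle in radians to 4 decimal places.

θ₁ = 1.1350, θ₂ = 0.3491, θ₃ = 0.9603

rotate P by −φ1: (-0.0554, 0.0600, -0.4397)
  A cos θ + B sin θ = C:  0.2354·cos θ + -0.4397·sin θ = -0.2992
  √(A²+B²)=0.4987;  θ1 = -1.0793+2.2143 ≈ 1.1350
φ2=120.0° → target in arm frame (0.0797, 0.0180)
  A=0.1003, B=-0.4397, C=(l²−L²−A²−y'²−z²)/(2L)=-0.0561
  γ=atan2(-0.4397,0.1003)=-1.3464;  ψ=arccos(-0.1245)=1.6956;  θ2=γ+ψ≈0.3491
arm 3 (φ=240.0°): x'=-0.0243, y'=-0.0780
  e−x'=0.2043;  (l²−L²−(e−x')²−y'²−z²)/2L = -0.2432
  √(A²+B²)=0.4848;  θ3 = -1.1359+2.0963 ≈ 0.9603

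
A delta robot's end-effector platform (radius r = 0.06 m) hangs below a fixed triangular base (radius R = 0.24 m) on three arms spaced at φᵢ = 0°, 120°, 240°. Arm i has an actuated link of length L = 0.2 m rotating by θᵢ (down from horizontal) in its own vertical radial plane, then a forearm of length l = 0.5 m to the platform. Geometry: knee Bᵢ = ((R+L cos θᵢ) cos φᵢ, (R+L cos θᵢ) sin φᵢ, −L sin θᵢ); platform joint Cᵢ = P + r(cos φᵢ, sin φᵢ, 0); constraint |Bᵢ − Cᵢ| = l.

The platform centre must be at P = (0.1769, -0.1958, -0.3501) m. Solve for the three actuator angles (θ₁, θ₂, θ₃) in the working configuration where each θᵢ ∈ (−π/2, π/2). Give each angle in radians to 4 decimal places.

rotate P by −φ1: (0.1769, -0.1958, -0.3501)
  e−x'=0.0031;  (l²−L²−(e−x')²−y'²−z²)/2L = 0.1227
  θ1 = atan2(B,A) + arccos(C/0.3501) = -0.3492
rotate P by −φ2: (-0.2580, -0.0553, -0.3501)
  A=0.4380, B=-0.3501, C=(l²−L²−A²−y'²−z²)/(2L)=-0.2687
  √(A²+B²)=0.5607;  θ2 = -0.6743+2.0706 ≈ 1.3963
φ3=240.0° → target in arm frame (0.0811, 0.2511)
  A cos θ + B sin θ = C:  0.0989·cos θ + -0.3501·sin θ = 0.0365
  √(A²+B²)=0.3638;  θ3 = -1.2955+1.4703 ≈ 0.1748

θ₁ = -0.3492, θ₂ = 1.3963, θ₃ = 0.1748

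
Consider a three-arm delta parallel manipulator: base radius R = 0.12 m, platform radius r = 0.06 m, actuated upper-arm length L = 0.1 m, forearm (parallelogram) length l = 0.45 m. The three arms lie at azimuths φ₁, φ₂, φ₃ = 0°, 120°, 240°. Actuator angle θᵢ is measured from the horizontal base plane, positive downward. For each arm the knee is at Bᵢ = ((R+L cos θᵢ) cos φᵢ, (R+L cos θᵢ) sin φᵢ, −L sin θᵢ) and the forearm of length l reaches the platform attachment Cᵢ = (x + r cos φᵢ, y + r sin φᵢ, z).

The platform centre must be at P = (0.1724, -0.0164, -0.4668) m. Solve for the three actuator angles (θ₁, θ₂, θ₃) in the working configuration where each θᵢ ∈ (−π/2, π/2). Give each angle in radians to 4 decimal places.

rotate P by −φ1: (0.1724, -0.0164, -0.4668)
  A cos θ + B sin θ = C:  -0.1124·cos θ + -0.4668·sin θ = -0.1915
  θ1 = atan2(B,A) + arccos(C/0.4801) = 0.1740
rotate P by −φ2: (-0.1004, -0.1411, -0.4668)
  A=0.1604, B=-0.4668, C=(l²−L²−A²−y'²−z²)/(2L)=-0.3552
  γ=atan2(-0.4668,0.1604)=-1.2398;  ψ=arccos(-0.7196)=2.3741;  θ2=γ+ψ≈1.1343
φ3=240.0° → target in arm frame (-0.0720, 0.1575)
  A=0.1320, B=-0.4668, C=(l²−L²−A²−y'²−z²)/(2L)=-0.3382
  √(A²+B²)=0.4851;  θ3 = -1.2952+2.3421 ≈ 1.0469

θ₁ = 0.1740, θ₂ = 1.1343, θ₃ = 1.0469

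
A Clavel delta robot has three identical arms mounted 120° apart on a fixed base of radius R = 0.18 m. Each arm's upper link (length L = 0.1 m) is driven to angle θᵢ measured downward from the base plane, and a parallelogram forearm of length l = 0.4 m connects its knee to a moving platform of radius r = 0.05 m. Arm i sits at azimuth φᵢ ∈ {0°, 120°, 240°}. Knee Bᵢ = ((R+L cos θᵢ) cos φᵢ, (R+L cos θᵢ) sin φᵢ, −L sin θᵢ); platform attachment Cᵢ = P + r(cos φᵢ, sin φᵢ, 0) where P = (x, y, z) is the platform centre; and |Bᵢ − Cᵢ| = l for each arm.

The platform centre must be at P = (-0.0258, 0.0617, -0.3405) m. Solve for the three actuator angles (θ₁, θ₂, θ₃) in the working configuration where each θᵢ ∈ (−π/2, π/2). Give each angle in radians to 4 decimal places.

θ₁ = 0.3492, θ₂ = -0.2619, θ₃ = 0.4361

rotate P by −φ1: (-0.0258, 0.0617, -0.3405)
  A=0.1558, B=-0.3405, C=(l²−L²−A²−y'²−z²)/(2L)=0.0299
  θ1 = atan2(B,A) + arccos(C/0.3745) = 0.3492
φ2=120.0° → target in arm frame (0.0663, -0.0085)
  e−x'=0.0637;  (l²−L²−(e−x')²−y'²−z²)/2L = 0.1497
  γ=atan2(-0.3405,0.0637)=-1.3860;  ψ=arccos(0.4321)=1.1240;  θ2=γ+ψ≈-0.2619
arm 3 (φ=240.0°): x'=-0.0405, y'=-0.0532
  e−x'=0.1705;  (l²−L²−(e−x')²−y'²−z²)/2L = 0.0107
  √(A²+B²)=0.3808;  θ3 = -1.1065+1.5426 ≈ 0.4361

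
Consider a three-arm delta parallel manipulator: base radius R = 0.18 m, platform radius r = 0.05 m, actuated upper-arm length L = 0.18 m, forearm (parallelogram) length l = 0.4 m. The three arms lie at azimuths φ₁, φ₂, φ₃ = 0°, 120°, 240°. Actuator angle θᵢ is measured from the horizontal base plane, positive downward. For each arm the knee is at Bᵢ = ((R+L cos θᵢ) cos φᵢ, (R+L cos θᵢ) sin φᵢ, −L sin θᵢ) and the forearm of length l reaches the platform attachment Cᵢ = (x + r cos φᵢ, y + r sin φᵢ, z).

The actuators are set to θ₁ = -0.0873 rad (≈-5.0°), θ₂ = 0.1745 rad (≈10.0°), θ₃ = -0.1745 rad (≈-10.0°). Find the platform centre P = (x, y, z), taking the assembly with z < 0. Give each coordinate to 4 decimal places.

φ1=0.0°: virtual centre (0.3093, 0.0000, 0.0157), radius l
arm 2 at φ=120.0°: e+L cos θ2 = 0.3073;  centre 2 = (-0.1536, 0.2661, -0.0313)
φ3=240.0°: virtual centre (-0.1536, -0.2661, 0.0313), radius l
|centre ₂|²−|centre ₁|² = -0.0005;  |centre ₃|²−|centre ₁|² = -0.0005
plane₁₂: -0.9259x+0.5322y+-0.0939z = -0.0005
det = 0.9855;  x = 0.0006+-0.0339z,  y = 0.0000+0.1174z
sphere 1 gives Az²+Bz+C=0 with A=1.0149, B=-0.0105, C=-0.0644;  B²−4AC=0.2617;  roots -0.2469, 0.2572;  negative root z = -0.2469
x = 0.0089, y = -0.0290

(0.0089, -0.0290, -0.2469)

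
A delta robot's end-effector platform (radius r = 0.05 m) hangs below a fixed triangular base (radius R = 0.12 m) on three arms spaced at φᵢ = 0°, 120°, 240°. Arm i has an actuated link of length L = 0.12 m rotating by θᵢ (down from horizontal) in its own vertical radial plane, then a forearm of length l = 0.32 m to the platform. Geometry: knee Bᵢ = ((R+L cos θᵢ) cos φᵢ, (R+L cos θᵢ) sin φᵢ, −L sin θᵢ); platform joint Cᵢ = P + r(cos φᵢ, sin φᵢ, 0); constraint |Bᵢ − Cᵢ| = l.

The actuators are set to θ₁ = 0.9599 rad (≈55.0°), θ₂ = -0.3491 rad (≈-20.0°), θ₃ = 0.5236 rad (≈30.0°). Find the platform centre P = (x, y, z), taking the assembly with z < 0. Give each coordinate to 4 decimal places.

(-0.1160, 0.0888, -0.2703)

O1 = (0.1388·cos0.0°, 0.1388·sin0.0°, -0.0983) = (0.1388, 0.0000, -0.0983)
arm 2 at φ=120.0°: ρ2 = 0.1828;  O2 = (-0.0914, 0.1583, 0.0410)
O3 = (0.1739·cos240.0°, 0.1739·sin240.0°, -0.0600) = (-0.0870, -0.1506, -0.0600)
|O₂|²−|O₁|² = 0.0062;  |O₃|²−|O₁|² = 0.0049
linear system: -0.4604x+0.3166y = 0.0062−0.2787z; -0.4516x+-0.3012y = 0.0049−0.0766z
Cramer: x(z) = -0.0121+0.3842z;  y(z) = 0.0018-0.3216z
into |P−O₁|² = l²: 1.2510z² + 0.0795z + -0.0700 = 0;  Δ = 0.3564;  z = -0.2703 or 0.2068 → z<0 root = -0.2703
x = -0.1160, y = 0.0888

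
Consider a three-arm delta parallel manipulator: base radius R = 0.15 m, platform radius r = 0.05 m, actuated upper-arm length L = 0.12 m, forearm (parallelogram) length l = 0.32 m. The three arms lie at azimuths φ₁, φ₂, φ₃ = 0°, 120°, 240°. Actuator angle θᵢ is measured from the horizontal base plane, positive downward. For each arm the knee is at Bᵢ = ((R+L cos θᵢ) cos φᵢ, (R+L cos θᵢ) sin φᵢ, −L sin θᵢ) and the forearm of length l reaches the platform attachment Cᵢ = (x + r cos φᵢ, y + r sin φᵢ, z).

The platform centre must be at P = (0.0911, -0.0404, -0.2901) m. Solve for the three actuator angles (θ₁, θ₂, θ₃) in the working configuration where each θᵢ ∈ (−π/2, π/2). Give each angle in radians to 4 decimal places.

rotate P by −φ1: (0.0911, -0.0404, -0.2901)
  A cos θ + B sin θ = C:  0.0089·cos θ + -0.2901·sin θ = 0.0089
  θ1 = atan2(B,A) + arccos(C/0.2902) = 0.0001
φ2=120.0° → target in arm frame (-0.0805, -0.0587)
  A=0.1805, B=-0.2901, C=(l²−L²−A²−y'²−z²)/(2L)=-0.1342
  θ2 = atan2(B,A) + arccos(C/0.3417) = 0.9602
φ3=240.0° → target in arm frame (-0.0106, 0.0991)
  e−x'=0.1106;  (l²−L²−(e−x')²−y'²−z²)/2L = -0.0758
  θ3 = atan2(B,A) + arccos(C/0.3105) = 0.6109

θ₁ = 0.0001, θ₂ = 0.9602, θ₃ = 0.6109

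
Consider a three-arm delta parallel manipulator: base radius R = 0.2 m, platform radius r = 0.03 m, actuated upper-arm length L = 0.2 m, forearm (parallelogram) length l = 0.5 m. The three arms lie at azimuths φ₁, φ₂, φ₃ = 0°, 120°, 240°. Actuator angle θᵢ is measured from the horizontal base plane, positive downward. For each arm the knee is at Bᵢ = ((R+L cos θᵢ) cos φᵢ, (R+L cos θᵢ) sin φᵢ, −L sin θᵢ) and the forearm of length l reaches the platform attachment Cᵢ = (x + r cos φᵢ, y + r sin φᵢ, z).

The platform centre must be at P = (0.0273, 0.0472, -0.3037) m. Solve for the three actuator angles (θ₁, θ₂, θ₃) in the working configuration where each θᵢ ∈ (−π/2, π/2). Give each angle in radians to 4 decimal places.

φ1=0.0° → target in arm frame (0.0273, 0.0472)
  A cos θ + B sin θ = C:  0.1427·cos θ + -0.3037·sin θ = 0.2379
  θ1 = atan2(B,A) + arccos(C/0.3356) = -0.3489
arm 2 (φ=120.0°): x'=0.0272, y'=-0.0472
  e−x'=0.1428;  (l²−L²−(e−x')²−y'²−z²)/2L = 0.2379
  θ2 = atan2(B,A) + arccos(C/0.3356) = -0.3484
arm 3 (φ=240.0°): x'=-0.0545, y'=0.0000
  A cos θ + B sin θ = C:  0.2245·cos θ + -0.3037·sin θ = 0.1684
  γ=atan2(-0.3037,0.2245)=-0.9342;  ψ=arccos(0.4458)=1.1087;  θ3=γ+ψ≈0.1745

θ₁ = -0.3489, θ₂ = -0.3484, θ₃ = 0.1745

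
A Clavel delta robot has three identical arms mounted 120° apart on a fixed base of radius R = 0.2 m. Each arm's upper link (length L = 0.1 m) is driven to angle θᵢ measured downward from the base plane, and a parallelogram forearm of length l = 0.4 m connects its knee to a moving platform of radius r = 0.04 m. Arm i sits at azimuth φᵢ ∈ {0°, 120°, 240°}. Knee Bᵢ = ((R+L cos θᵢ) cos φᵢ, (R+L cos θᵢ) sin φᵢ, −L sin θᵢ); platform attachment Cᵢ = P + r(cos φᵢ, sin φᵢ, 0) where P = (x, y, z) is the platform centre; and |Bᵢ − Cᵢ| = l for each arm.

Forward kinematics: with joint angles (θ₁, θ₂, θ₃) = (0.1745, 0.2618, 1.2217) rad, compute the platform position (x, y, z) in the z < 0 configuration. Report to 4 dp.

(0.0614, 0.0921, -0.3531)

O1 = (0.2585·cos0.0°, 0.2585·sin0.0°, -0.0174) = (0.2585, 0.0000, -0.0174)
O2 = (0.2566·cos120.0°, 0.2566·sin120.0°, -0.0259) = (-0.1283, 0.2222, -0.0259)
arm 3 at φ=240.0°: (R−r)+L cos θ3 = 0.1942;  O3 = (-0.0971, -0.1682, -0.0940)
|O₂|²−|O₁|² = -0.0006;  |O₃|²−|O₁|² = -0.0206
[-0.7736 0.4444 -0.0170]·P = -0.0006;  [-0.7112 -0.3364 -0.1532]·P = -0.0206
Cramer: x(z) = 0.0162-0.1281z;  y(z) = 0.0269-0.1846z
sphere 1 gives Az²+Bz+C=0 with A=1.0505, B=0.0869, C=-0.1003;  B²−4AC=0.4289;  roots -0.3531, 0.2704;  negative root z = -0.3531
x = 0.0614, y = 0.0921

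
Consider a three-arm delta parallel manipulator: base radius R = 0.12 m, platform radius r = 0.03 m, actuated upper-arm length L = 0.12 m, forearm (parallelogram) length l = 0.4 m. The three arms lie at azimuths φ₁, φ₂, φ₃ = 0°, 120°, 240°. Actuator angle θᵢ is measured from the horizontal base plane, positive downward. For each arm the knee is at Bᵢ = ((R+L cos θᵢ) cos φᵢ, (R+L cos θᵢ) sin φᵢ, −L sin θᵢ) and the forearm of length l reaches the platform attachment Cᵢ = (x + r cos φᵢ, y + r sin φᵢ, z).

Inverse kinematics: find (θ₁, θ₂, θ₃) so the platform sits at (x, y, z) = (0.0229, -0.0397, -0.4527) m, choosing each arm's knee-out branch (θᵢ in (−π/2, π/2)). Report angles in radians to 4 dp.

θ₁ = 0.7851, θ₂ = 1.0471, θ₃ = 0.7850

rotate P by −φ1: (0.0229, -0.0397, -0.4527)
  e−x'=0.0671;  (l²−L²−(e−x')²−y'²−z²)/2L = -0.2726
  θ1 = atan2(B,A) + arccos(C/0.4576) = 0.7851
φ2=120.0° → target in arm frame (-0.0458, 0.0000)
  A=0.1358, B=-0.4527, C=(l²−L²−A²−y'²−z²)/(2L)=-0.3241
  γ=atan2(-0.4527,0.1358)=-1.2793;  ψ=arccos(-0.6858)=2.3264;  θ2=γ+ψ≈1.0471
rotate P by −φ3: (0.0229, 0.0397, -0.4527)
  A cos θ + B sin θ = C:  0.0671·cos θ + -0.4527·sin θ = -0.2725
  θ3 = atan2(B,A) + arccos(C/0.4576) = 0.7850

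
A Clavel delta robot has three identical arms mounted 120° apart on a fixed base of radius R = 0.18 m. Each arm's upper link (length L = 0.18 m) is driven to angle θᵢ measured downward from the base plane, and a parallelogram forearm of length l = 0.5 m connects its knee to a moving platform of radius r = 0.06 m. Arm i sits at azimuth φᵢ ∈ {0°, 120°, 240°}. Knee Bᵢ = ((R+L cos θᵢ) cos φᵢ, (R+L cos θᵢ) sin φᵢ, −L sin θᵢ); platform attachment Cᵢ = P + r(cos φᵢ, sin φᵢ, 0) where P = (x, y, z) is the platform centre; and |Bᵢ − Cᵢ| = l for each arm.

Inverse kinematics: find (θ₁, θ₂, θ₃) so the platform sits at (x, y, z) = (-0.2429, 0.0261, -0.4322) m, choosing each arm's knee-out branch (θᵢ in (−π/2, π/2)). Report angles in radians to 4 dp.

rotate P by −φ1: (-0.2429, 0.0261, -0.4322)
  A=0.3629, B=-0.4322, C=(l²−L²−A²−y'²−z²)/(2L)=-0.2822
  √(A²+B²)=0.5644;  θ1 = -0.8723+2.0943 ≈ 1.2220
φ2=120.0° → target in arm frame (0.1441, 0.1973)
  A=-0.0241, B=-0.4322, C=(l²−L²−A²−y'²−z²)/(2L)=-0.0242
  √(A²+B²)=0.4329;  θ2 = -1.6264+1.6267 ≈ 0.0003
rotate P by −φ3: (0.0988, -0.2234, -0.4322)
  A cos θ + B sin θ = C:  0.0212·cos θ + -0.4322·sin θ = -0.0543
  √(A²+B²)=0.4327;  θ3 = -1.5219+1.6967 ≈ 0.1748

θ₁ = 1.2220, θ₂ = 0.0003, θ₃ = 0.1748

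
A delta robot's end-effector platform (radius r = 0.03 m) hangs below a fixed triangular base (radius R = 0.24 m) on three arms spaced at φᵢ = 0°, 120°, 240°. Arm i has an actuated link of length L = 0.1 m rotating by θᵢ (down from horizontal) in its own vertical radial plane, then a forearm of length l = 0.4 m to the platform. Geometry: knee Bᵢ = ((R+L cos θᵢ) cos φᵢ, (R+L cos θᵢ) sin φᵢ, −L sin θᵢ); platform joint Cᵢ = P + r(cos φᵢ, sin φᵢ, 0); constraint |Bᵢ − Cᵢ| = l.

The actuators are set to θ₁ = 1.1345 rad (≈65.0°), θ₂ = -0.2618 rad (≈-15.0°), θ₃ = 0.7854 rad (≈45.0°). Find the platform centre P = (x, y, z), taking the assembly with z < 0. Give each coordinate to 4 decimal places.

φ1=0.0°: virtual centre (0.2523, 0.0000, -0.0906), radius l
φ2=120.0°: virtual centre (-0.1533, 0.2655, 0.0259), radius l
S3 = (0.2807·cos240.0°, 0.2807·sin240.0°, -0.0707) = (-0.1404, -0.2431, -0.0707)
eliminate P² terms by subtracting sphere 1 from 2 and 3
linear system: -0.8111x+0.5310y = 0.0228−0.2330z; -0.7852x+-0.4862y = 0.0119−0.0398z
Cramer: x(z) = -0.0215+0.1657z;  y(z) = 0.0101-0.1857z
quadratic in z: (1.0619)z²+(0.0868)z+(-0.0767)=0, √Δ=0.5775 → z ∈ {-0.3128, 0.2311}; z = -0.3128 (taking z<0)
x = -0.0733, y = 0.0682

(-0.0733, 0.0682, -0.3128)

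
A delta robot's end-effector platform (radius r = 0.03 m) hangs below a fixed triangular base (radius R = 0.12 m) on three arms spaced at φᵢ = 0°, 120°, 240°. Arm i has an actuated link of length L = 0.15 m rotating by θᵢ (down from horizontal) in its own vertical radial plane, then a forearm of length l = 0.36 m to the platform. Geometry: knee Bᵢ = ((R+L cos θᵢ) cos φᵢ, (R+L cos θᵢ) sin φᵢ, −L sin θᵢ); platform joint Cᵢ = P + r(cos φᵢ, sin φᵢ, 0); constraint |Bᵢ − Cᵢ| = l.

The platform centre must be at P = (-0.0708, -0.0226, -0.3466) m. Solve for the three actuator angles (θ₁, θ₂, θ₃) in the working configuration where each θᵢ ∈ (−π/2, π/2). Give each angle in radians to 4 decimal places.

rotate P by −φ1: (-0.0708, -0.0226, -0.3466)
  A cos θ + B sin θ = C:  0.1608·cos θ + -0.3466·sin θ = -0.1313
  θ1 = atan2(B,A) + arccos(C/0.3821) = 0.7853
φ2=120.0° → target in arm frame (0.0158, 0.0726)
  A=0.0742, B=-0.3466, C=(l²−L²−A²−y'²−z²)/(2L)=-0.0794
  γ=atan2(-0.3466,0.0742)=-1.3600;  ψ=arccos(-0.2239)=1.7966;  θ2=γ+ψ≈0.4366
arm 3 (φ=240.0°): x'=0.0550, y'=-0.0500
  A=0.0350, B=-0.3466, C=(l²−L²−A²−y'²−z²)/(2L)=-0.0559
  γ=atan2(-0.3466,0.0350)=-1.4701;  ψ=arccos(-0.1604)=1.7319;  θ3=γ+ψ≈0.2618

θ₁ = 0.7853, θ₂ = 0.4366, θ₃ = 0.2618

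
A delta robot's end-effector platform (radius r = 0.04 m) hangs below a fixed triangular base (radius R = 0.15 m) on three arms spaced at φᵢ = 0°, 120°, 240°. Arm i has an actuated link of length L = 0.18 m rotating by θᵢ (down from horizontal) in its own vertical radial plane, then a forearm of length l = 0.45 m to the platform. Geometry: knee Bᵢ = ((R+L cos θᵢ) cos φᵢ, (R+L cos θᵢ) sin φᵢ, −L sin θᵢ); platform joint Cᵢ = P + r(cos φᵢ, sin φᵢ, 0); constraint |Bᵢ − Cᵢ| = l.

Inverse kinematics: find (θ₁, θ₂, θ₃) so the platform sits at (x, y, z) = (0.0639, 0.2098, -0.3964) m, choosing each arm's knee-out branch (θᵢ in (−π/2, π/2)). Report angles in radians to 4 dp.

θ₁ = 0.3488, θ₂ = -0.0001, θ₃ = 1.2216

arm 1 (φ=0.0°): x'=0.0639, y'=0.2098
  A cos θ + B sin θ = C:  0.0461·cos θ + -0.3964·sin θ = -0.0922
  θ1 = atan2(B,A) + arccos(C/0.3991) = 0.3488
rotate P by −φ2: (0.1497, -0.1602, -0.3964)
  A cos θ + B sin θ = C:  -0.0397·cos θ + -0.3964·sin θ = -0.0397
  θ2 = atan2(B,A) + arccos(C/0.3984) = -0.0001
φ3=240.0° → target in arm frame (-0.2136, -0.0496)
  A=0.3236, B=-0.3964, C=(l²−L²−A²−y'²−z²)/(2L)=-0.2618
  γ=atan2(-0.3964,0.3236)=-0.8861;  ψ=arccos(-0.5115)=2.1077;  θ3=γ+ψ≈1.2216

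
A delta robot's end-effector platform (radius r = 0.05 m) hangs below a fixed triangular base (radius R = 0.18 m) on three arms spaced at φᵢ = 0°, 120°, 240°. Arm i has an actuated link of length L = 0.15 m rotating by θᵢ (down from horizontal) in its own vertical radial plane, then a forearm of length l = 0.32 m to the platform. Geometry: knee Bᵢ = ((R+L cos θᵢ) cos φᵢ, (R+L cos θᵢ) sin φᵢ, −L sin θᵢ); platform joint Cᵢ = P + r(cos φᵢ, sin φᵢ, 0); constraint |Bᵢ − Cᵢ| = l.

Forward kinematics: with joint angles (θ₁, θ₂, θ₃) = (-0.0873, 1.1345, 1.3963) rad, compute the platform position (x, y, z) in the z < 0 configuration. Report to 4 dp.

(0.1571, 0.0366, -0.2804)

φ1=0.0°: virtual centre (0.2794, 0.0000, 0.0131), radius l
arm 2 at φ=120.0°: ρ2 = 0.1934;  S2 = (-0.0967, 0.1675, -0.1359)
φ3=240.0°: virtual centre (-0.0780, -0.1351, -0.1477), radius l
subtract pairs → two planes through P
plane₁₂: -0.7522x+0.3350y+-0.2981z = -0.0224
Cramer: x(z) = 0.0379-0.4252z;  y(z) = 0.0184-0.0651z
sphere 1 gives Az²+Bz+C=0 with A=1.1851, B=0.1768, C=-0.0436;  B²−4AC=0.2378;  roots -0.2804, 0.1311;  negative root z = -0.2804
x = 0.1571, y = 0.0366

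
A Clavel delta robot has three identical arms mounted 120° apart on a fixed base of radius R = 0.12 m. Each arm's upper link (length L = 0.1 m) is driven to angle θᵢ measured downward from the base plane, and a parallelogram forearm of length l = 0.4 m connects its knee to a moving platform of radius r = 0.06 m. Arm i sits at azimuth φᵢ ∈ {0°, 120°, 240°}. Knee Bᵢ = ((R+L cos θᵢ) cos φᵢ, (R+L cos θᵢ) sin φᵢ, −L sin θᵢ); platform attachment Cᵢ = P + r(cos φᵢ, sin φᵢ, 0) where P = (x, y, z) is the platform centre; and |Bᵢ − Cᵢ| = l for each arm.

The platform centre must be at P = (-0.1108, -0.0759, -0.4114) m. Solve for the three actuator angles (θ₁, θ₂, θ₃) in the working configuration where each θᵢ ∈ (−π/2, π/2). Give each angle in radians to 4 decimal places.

φ1=0.0° → target in arm frame (-0.1108, -0.0759)
  e−x'=0.1708;  (l²−L²−(e−x')²−y'²−z²)/2L = -0.2709
  θ1 = atan2(B,A) + arccos(C/0.4454) = 1.0473
arm 2 (φ=120.0°): x'=-0.0103, y'=0.1339
  A=0.0703, B=-0.4114, C=(l²−L²−A²−y'²−z²)/(2L)=-0.2106
  θ2 = atan2(B,A) + arccos(C/0.4174) = 0.6983
rotate P by −φ3: (0.1211, -0.0580, -0.4114)
  e−x'=-0.0611;  (l²−L²−(e−x')²−y'²−z²)/2L = -0.1318
  γ=atan2(-0.4114,-0.0611)=-1.7183;  ψ=arccos(-0.3168)=1.8931;  θ3=γ+ψ≈0.1748

θ₁ = 1.0473, θ₂ = 0.6983, θ₃ = 0.1748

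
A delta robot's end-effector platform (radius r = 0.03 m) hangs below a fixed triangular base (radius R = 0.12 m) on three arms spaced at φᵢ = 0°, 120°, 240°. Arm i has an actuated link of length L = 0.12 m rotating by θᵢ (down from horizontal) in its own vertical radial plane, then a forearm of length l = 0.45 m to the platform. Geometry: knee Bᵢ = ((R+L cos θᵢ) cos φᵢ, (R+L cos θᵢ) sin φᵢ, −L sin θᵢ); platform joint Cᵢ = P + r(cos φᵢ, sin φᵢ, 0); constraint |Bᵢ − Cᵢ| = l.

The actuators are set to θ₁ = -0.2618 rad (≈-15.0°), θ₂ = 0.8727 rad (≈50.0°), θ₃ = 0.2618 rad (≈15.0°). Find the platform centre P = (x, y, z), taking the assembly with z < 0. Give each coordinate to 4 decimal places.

φ1=0.0°: virtual centre (0.2059, 0.0000, 0.0311), radius l
S2 = (0.1671·cos120.0°, 0.1671·sin120.0°, -0.0919) = (-0.0836, 0.1447, -0.0919)
S3 = (0.2059·cos240.0°, 0.2059·sin240.0°, -0.0311) = (-0.1030, -0.1783, -0.0311)
|S₂|²−|S₁|² = -0.0070;  |S₃|²−|S₁|² = 0.0000
plane₁₂: -0.5790x+0.2895y+-0.2460z = -0.0070
Cramer: x(z) = 0.0065-0.3210z;  y(z) = -0.0112+0.2077z
into |P−S₁|² = l²: 1.1462z² + 0.0613z + -0.1616 = 0;  Δ = 0.7448;  z = -0.4032 or 0.3497 → z<0 root = -0.4032
x = 0.1359, y = -0.0949

(0.1359, -0.0949, -0.4032)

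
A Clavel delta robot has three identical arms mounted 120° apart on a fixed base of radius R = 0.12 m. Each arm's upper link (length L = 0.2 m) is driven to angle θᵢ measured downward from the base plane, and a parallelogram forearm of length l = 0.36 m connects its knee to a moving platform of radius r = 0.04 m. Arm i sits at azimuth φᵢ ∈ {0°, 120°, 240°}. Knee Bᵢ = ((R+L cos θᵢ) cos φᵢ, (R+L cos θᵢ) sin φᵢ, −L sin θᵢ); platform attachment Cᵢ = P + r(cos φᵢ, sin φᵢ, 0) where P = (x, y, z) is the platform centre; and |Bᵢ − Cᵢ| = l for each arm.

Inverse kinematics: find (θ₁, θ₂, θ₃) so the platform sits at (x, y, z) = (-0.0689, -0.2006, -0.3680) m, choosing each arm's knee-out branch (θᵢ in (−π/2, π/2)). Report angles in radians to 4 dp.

φ1=0.0° → target in arm frame (-0.0689, -0.2006)
  A=0.1489, B=-0.3680, C=(l²−L²−A²−y'²−z²)/(2L)=-0.2706
  √(A²+B²)=0.3970;  θ1 = -1.1863+2.3208 ≈ 1.1344
arm 2 (φ=120.0°): x'=-0.1393, y'=0.1600
  e−x'=0.2193;  (l²−L²−(e−x')²−y'²−z²)/2L = -0.2987
  γ=atan2(-0.3680,0.2193)=-1.0334;  ψ=arccos(-0.6974)=2.3425;  θ2=γ+ψ≈1.3091
rotate P by −φ3: (0.2082, 0.0406, -0.3680)
  A=-0.1282, B=-0.3680, C=(l²−L²−A²−y'²−z²)/(2L)=-0.1598
  θ3 = atan2(B,A) + arccos(C/0.3897) = 0.0873

θ₁ = 1.1344, θ₂ = 1.3091, θ₃ = 0.0873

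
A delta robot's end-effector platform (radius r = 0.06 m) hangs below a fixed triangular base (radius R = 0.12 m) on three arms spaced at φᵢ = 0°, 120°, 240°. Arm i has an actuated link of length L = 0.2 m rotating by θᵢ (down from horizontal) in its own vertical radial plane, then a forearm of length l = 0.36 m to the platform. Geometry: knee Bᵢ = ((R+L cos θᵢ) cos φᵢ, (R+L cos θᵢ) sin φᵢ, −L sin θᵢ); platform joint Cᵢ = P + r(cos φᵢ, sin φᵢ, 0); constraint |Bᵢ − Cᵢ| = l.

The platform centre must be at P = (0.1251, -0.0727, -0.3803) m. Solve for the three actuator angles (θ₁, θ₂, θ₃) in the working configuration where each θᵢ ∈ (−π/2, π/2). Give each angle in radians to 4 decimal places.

θ₁ = 0.2620, θ₂ = 1.0471, θ₃ = 0.6981

rotate P by −φ1: (0.1251, -0.0727, -0.3803)
  A cos θ + B sin θ = C:  -0.0651·cos θ + -0.3803·sin θ = -0.1614
  θ1 = atan2(B,A) + arccos(C/0.3858) = 0.2620
arm 2 (φ=120.0°): x'=-0.1255, y'=-0.0720
  A cos θ + B sin θ = C:  0.1855·cos θ + -0.3803·sin θ = -0.2366
  √(A²+B²)=0.4231;  θ2 = -1.1170+2.1641 ≈ 1.0471
arm 3 (φ=240.0°): x'=0.0004, y'=0.1447
  e−x'=0.0596;  (l²−L²−(e−x')²−y'²−z²)/2L = -0.1988
  θ3 = atan2(B,A) + arccos(C/0.3849) = 0.6981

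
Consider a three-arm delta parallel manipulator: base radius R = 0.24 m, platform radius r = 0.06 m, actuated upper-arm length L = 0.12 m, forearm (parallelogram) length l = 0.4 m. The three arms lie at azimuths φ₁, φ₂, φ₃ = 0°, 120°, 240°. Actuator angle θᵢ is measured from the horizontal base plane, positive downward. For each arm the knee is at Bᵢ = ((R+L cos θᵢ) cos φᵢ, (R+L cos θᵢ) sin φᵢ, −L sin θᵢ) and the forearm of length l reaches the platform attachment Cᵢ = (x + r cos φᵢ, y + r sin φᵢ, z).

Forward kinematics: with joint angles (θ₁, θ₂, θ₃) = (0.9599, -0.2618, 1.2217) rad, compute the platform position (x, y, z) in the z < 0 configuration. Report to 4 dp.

(-0.0441, 0.1342, -0.3354)

arm 1 at φ=0.0°: e+L cos θ1 = 0.2488;  centre 1 = (0.2488, 0.0000, -0.0983)
centre 2 = (0.2959·cos120.0°, 0.2959·sin120.0°, 0.0311) = (-0.1480, 0.2563, 0.0311)
centre 3 = (0.2210·cos240.0°, 0.2210·sin240.0°, -0.1128) = (-0.1105, -0.1914, -0.1128)
subtract pairs → two planes through P
linear system: -0.7936x+0.5125y = 0.0169−0.2587z; -0.7187x+-0.3829y = -0.0100−-0.0289z
det = 0.6722;  x = -0.0020+0.1253z,  y = 0.0299+-0.3108z
quadratic in z: (1.1123)z²+(0.1151)z+(-0.0865)=0, √Δ=0.6310 → z ∈ {-0.3354, 0.2319}; z = -0.3354 (taking z<0)
x = -0.0441, y = 0.1342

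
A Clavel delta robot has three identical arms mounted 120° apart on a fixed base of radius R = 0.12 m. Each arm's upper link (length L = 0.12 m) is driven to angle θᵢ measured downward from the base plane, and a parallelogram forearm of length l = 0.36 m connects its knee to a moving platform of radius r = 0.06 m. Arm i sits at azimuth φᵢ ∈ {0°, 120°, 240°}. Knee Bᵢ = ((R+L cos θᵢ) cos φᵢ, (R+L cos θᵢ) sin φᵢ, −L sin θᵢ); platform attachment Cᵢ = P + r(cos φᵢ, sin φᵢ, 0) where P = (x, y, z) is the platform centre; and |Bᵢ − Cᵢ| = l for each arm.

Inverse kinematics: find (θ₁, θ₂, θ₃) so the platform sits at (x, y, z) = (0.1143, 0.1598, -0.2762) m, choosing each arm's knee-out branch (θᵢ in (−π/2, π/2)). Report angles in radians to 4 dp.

rotate P by −φ1: (0.1143, 0.1598, -0.2762)
  e−x'=-0.0543;  (l²−L²−(e−x')²−y'²−z²)/2L = 0.0435
  γ=atan2(-0.2762,-0.0543)=-1.7649;  ψ=arccos(0.1544)=1.4158;  θ1=γ+ψ≈-0.3491
φ2=120.0° → target in arm frame (0.0812, -0.1789)
  e−x'=-0.0212;  (l²−L²−(e−x')²−y'²−z²)/2L = 0.0269
  θ2 = atan2(B,A) + arccos(C/0.2770) = -0.1741
rotate P by −φ3: (-0.1955, 0.0191, -0.2762)
  A=0.2555, B=-0.2762, C=(l²−L²−A²−y'²−z²)/(2L)=-0.1115
  √(A²+B²)=0.3763;  θ3 = -0.8242+1.8715 ≈ 1.0473

θ₁ = -0.3491, θ₂ = -0.1741, θ₃ = 1.0473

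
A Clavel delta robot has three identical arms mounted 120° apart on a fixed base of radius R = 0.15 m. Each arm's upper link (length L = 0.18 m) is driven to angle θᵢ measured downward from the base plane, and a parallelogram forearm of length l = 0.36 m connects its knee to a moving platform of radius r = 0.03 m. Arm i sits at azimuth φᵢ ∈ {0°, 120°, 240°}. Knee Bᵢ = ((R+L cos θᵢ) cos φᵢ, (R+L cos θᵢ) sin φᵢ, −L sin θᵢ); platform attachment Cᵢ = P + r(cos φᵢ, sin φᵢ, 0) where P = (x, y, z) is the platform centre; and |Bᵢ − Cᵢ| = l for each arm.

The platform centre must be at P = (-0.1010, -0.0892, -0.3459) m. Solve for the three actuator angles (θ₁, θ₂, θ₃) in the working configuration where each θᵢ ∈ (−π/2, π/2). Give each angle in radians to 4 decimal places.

φ1=0.0° → target in arm frame (-0.1010, -0.0892)
  A cos θ + B sin θ = C:  0.2210·cos θ + -0.3459·sin θ = -0.2201
  θ1 = atan2(B,A) + arccos(C/0.4105) = 1.1346
rotate P by −φ2: (-0.0267, 0.1321, -0.3459)
  A cos θ + B sin θ = C:  0.1467·cos θ + -0.3459·sin θ = -0.1706
  √(A²+B²)=0.3757;  θ2 = -1.1696+2.0422 ≈ 0.8726
arm 3 (φ=240.0°): x'=0.1277, y'=-0.0429
  e−x'=-0.0077;  (l²−L²−(e−x')²−y'²−z²)/2L = -0.0676
  √(A²+B²)=0.3460;  θ3 = -1.5932+1.7675 ≈ 0.1743

θ₁ = 1.1346, θ₂ = 0.8726, θ₃ = 0.1743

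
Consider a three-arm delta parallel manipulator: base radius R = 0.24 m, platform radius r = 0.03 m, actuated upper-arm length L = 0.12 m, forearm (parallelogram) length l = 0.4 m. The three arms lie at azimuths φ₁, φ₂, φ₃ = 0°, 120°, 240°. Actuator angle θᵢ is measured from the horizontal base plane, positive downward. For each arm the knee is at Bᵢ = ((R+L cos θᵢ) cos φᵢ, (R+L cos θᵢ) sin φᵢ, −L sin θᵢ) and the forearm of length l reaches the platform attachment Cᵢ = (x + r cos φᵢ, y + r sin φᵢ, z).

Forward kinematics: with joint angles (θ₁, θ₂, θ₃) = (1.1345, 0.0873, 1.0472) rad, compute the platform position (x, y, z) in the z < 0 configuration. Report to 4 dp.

(-0.0572, 0.0815, -0.3374)

φ1=0.0°: virtual centre (0.2607, 0.0000, -0.1088), radius l
φ2=120.0°: virtual centre (-0.1648, 0.2854, -0.0105), radius l
arm 3 at φ=240.0°: e+L cos θ3 = 0.2700;  S3 = (-0.1350, -0.2338, -0.1039)
eliminate P² terms by subtracting sphere 1 from 2 and 3
[-0.8510 0.5708 0.1966]·P = 0.0289;  [-0.7914 -0.4677 0.0097]·P = 0.0039
det = 0.8497;  x = -0.0185+0.1147z,  y = 0.0230+-0.1734z
sphere 1 gives Az²+Bz+C=0 with A=1.0432, B=0.1455, C=-0.0697;  B²−4AC=0.3119;  roots -0.3374, 0.1979;  negative root z = -0.3374
x = -0.0572, y = 0.0815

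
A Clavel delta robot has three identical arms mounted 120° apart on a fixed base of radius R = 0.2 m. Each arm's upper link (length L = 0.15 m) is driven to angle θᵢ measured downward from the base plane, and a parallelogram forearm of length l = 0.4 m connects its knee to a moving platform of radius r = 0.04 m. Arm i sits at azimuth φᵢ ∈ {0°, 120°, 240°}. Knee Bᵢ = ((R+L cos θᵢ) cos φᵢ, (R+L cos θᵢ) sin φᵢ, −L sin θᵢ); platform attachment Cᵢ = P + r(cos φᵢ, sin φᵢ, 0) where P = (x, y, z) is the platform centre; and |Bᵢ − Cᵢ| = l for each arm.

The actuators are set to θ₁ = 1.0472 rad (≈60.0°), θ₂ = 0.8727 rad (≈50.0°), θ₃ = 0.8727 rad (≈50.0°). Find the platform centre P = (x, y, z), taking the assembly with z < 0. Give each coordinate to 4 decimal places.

(-0.0273, 0.0000, -0.4319)

arm 1 at φ=0.0°: e+L cos θ1 = 0.2350;  O1 = (0.2350, 0.0000, -0.1299)
φ2=120.0°: virtual centre (-0.1282, 0.2221, -0.1149), radius l
O3 = (0.2564·cos240.0°, 0.2564·sin240.0°, -0.1149) = (-0.1282, -0.2221, -0.1149)
|O₂|²−|O₁|² = 0.0069;  |O₃|²−|O₁|² = 0.0069
plane₁₂: -0.7264x+0.4441y+0.0300z = 0.0069
Cramer: x(z) = -0.0094+0.0413z;  y(z) = 0.0000-0.0000z
into |P−O₁|² = l²: 1.0017z² + 0.2396z + -0.0834 = 0;  Δ = 0.3915;  z = -0.4319 or 0.1927 → z<0 root = -0.4319
x = -0.0273, y = 0.0000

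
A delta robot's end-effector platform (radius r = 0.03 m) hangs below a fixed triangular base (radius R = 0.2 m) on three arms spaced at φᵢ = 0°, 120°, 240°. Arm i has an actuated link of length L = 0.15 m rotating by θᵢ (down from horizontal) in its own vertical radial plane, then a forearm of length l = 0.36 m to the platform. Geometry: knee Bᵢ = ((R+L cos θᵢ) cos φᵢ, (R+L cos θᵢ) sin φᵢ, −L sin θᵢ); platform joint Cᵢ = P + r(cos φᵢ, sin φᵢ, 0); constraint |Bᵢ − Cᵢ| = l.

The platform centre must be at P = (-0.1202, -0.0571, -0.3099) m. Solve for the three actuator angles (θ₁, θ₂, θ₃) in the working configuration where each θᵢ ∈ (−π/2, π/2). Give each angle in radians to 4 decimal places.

φ1=0.0° → target in arm frame (-0.1202, -0.0571)
  e−x'=0.2902;  (l²−L²−(e−x')²−y'²−z²)/2L = -0.2547
  θ1 = atan2(B,A) + arccos(C/0.4246) = 1.3960
arm 2 (φ=120.0°): x'=0.0106, y'=0.1326
  A=0.1594, B=-0.3099, C=(l²−L²−A²−y'²−z²)/(2L)=-0.1064
  √(A²+B²)=0.3485;  θ2 = -1.0959+1.8811 ≈ 0.7853
rotate P by −φ3: (0.1096, -0.0755, -0.3099)
  A cos θ + B sin θ = C:  0.0604·cos θ + -0.3099·sin θ = 0.0057
  θ3 = atan2(B,A) + arccos(C/0.3157) = 0.1747

θ₁ = 1.3960, θ₂ = 0.7853, θ₃ = 0.1747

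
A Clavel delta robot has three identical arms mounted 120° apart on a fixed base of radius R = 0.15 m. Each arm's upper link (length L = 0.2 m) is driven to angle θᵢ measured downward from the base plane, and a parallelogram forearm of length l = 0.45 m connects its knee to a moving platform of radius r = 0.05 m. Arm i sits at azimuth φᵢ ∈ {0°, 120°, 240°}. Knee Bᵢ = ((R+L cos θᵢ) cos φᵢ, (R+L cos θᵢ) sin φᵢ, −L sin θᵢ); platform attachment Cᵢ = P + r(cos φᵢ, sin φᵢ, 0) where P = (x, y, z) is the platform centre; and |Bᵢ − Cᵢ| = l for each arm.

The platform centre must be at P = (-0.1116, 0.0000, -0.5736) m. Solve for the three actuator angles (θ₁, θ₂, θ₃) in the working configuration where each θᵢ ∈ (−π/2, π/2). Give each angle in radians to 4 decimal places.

θ₁ = 1.3965, θ₂ = 0.9600, θ₃ = 0.9600

rotate P by −φ1: (-0.1116, 0.0000, -0.5736)
  e−x'=0.2116;  (l²−L²−(e−x')²−y'²−z²)/2L = -0.5282
  γ=atan2(-0.5736,0.2116)=-1.2174;  ψ=arccos(-0.8640)=2.6139;  θ1=γ+ψ≈1.3965
rotate P by −φ2: (0.0558, 0.0966, -0.5736)
  A cos θ + B sin θ = C:  0.0442·cos θ + -0.5736·sin θ = -0.4445
  θ2 = atan2(B,A) + arccos(C/0.5753) = 0.9600
arm 3 (φ=240.0°): x'=0.0558, y'=-0.0966
  e−x'=0.0442;  (l²−L²−(e−x')²−y'²−z²)/2L = -0.4445
  θ3 = atan2(B,A) + arccos(C/0.5753) = 0.9600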